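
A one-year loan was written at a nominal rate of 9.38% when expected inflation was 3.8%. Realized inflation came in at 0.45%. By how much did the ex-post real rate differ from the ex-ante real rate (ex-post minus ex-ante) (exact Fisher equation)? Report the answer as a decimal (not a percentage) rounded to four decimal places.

0.0351

Ex-ante: (1 + 0.0938)/(1 + 0.0380) − 1 = 5.3757%
Ex-post: (1 + 0.0938)/(1 + 0.0045) − 1 = 8.8900%
Difference (ex-post − ex-ante) = 3.5143% → 0.0351.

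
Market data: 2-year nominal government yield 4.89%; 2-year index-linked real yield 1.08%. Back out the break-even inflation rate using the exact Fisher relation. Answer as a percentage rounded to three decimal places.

3.769%

(1 + π) = (1 + i)/(1 + r) = 1.04890 / 1.01080 = 1.037693
Break-even inflation = 1.037693 − 1 → 3.769%.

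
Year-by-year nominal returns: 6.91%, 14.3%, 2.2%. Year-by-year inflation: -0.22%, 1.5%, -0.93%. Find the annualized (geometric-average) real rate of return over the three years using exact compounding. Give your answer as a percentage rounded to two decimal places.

7.57%

Nominal growth factor = 1.0691 × 1.1430 × 1.0220 = 1.24886489
Price-level growth factor = 0.9978 × 1.0150 × 0.9907 = 1.00334827
Real growth factor = 1.24886489 / 1.00334827 = 1.24469731
Annualized real rate = 1.24469731^(1/3) − 1 = 7.5692% → 7.57%.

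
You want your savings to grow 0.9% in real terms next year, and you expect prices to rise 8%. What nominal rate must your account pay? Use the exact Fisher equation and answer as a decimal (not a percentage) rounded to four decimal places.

0.0897

(1 + i) = (1 + r)(1 + π) = 1.00900 × 1.08000 = 1.08972
i = 1.08972 − 1, so the required nominal rate is 0.0897.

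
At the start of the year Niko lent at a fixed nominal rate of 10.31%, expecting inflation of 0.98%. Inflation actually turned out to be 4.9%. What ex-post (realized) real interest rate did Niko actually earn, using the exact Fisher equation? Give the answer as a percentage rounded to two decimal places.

5.16%

Ex-post: (1 + 0.1031)/(1 + 0.0490) − 1 = 5.1573%
So the realized real rate is 5.16%.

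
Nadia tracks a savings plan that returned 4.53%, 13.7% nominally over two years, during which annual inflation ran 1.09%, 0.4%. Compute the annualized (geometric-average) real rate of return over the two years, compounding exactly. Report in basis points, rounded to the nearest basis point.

Nominal growth factor = 1.0453 × 1.1370 = 1.18850610
Price-level growth factor = 1.0109 × 1.0040 = 1.01494360
Real growth factor = 1.18850610 / 1.01494360 = 1.17100704
Annualized real rate = 1.17100704^(1/2) − 1 = 8.2131% → 821 basis points.

821 basis points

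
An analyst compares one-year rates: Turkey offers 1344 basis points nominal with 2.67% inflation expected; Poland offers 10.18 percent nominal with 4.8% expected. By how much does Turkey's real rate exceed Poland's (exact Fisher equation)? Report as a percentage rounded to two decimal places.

5.36%

Turkey: (1 + 0.1344)/(1 + 0.0267) − 1 = 10.4899%
Poland: (1 + 0.1018)/(1 + 0.0480) − 1 = 5.1336%
Differential = 10.4899% − 5.1336% = 5.3563% → 5.36%.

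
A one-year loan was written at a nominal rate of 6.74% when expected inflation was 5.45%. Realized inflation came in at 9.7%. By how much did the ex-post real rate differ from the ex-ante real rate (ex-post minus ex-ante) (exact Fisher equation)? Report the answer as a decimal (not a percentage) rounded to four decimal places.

-0.0392

Ex-ante: (1 + 0.0674)/(1 + 0.0545) − 1 = 1.2233%
Ex-post: (1 + 0.0674)/(1 + 0.0970) − 1 = -2.6983%
Difference (ex-post − ex-ante) = -3.9216% → -0.0392.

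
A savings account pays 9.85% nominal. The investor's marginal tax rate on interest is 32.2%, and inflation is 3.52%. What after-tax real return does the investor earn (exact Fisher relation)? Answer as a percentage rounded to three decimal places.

After-tax nominal return = 9.85% × (1 − 0.322) = 6.6783%.
1 + r = 1.066783 / 1.03520 = 1.030509
After-tax real rate = 1.030509 − 1 → 3.051%.

3.051%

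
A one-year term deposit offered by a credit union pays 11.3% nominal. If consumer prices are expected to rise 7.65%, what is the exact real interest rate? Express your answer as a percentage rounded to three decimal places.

By the Fisher equation, 1 + r = (1 + i)/(1 + π).
1 + r = 1.11300 / 1.07650 = 1.033906
r = 1.033906 − 1 = 3.3906%, i.e. 3.391%.

3.391%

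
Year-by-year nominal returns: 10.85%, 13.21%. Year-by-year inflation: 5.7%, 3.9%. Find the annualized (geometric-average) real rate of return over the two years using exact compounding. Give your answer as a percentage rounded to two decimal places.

6.90%

Compound the nominal returns: 1.1085 × 1.1321 = 1.25493285.
Compound inflation: 1.0570 × 1.0390 = 1.09822300.
Deflate: 1.25493285 / 1.09822300 = 1.14269402.
Annualized real rate = 1.14269402^(1/2) − 1 = 6.8969% → 6.90%.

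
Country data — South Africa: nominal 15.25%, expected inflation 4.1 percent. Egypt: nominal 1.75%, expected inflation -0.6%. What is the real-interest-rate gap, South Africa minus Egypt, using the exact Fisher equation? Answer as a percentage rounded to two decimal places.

8.35%

South Africa: (1 + 0.1525)/(1 + 0.0410) − 1 = 10.7109%
Egypt: (1 + 0.0175)/(1 − 0.0060) − 1 = 2.3642%
Differential = 10.7109% − 2.3642% = 8.3467% → 8.35%.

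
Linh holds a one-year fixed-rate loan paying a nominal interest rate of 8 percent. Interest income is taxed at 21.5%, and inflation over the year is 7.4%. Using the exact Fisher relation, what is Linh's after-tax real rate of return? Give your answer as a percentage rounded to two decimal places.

-1.04%

After-tax nominal return = 8% × (1 − 0.215) = 6.2800%.
1 + r = 1.06280 / 1.07400 = 0.989572
After-tax real rate = 0.989572 − 1 → -1.04%.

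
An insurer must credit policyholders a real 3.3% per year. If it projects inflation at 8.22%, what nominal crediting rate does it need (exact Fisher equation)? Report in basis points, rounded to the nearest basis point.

(1 + i) = (1 + r)(1 + π) = 1.03300 × 1.08220 = 1.1179126
i = 1.1179126 − 1, so the required nominal rate is 1179 basis points.

1179 basis points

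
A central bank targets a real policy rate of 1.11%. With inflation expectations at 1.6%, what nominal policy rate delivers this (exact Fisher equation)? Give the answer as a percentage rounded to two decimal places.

2.73%

(1 + i) = (1 + r)(1 + π) = 1.01110 × 1.01600 = 1.0272776
i = 1.0272776 − 1, so the required nominal rate is 2.73%.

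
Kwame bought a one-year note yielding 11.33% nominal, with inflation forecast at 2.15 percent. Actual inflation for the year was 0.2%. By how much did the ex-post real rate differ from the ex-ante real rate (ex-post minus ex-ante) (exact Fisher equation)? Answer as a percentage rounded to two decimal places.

2.12%

Ex-ante: (1 + 0.1133)/(1 + 0.0215) − 1 = 8.9868%
Ex-post: (1 + 0.1133)/(1 + 0.0020) − 1 = 11.1078%
Difference (ex-post − ex-ante) = 2.1210% → 2.12%.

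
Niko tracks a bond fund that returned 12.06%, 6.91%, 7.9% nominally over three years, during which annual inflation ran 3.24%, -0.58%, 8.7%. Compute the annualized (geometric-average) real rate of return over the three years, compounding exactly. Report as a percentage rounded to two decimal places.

5.03%

Nominal growth factor = 1.1206 × 1.0691 × 1.0790 = 1.29267810
Price-level growth factor = 1.0324 × 0.9942 × 1.0870 = 1.11570993
Real growth factor = 1.29267810 / 1.11570993 = 1.15861486
Annualized real rate = 1.15861486^(1/3) − 1 = 5.0299% → 5.03%.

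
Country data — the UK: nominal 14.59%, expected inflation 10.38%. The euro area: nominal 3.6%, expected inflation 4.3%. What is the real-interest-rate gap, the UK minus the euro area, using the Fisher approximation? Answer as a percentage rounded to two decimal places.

4.91%

The UK: 14.59% − 10.38% = 4.210%
The euro area: 3.6% − 4.3% = -0.700%
Differential = 4.910% → 4.91%.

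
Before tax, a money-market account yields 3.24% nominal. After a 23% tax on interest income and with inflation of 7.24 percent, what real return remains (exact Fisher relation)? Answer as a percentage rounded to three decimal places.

-4.425%

After-tax nominal return = 3.24% × (1 − 0.23) = 2.4948%.
1 + r = 1.024948 / 1.07240 = 0.955752
After-tax real rate = 0.955752 − 1 → -4.425%.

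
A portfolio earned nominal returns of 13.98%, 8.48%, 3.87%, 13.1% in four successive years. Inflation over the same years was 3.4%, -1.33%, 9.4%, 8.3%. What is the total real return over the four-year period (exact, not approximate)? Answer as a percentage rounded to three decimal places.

Compound the nominal returns: 1.1398 × 1.0848 × 1.0387 × 1.1310 = 1.4525499.
Compound inflation: 1.0340 × 0.9867 × 1.0940 × 1.0830 = 1.2087916.
Deflate: 1.4525499 / 1.2087916 = 1.2016545.
Total real return = 1.2016545 − 1 → 20.165%.

20.165%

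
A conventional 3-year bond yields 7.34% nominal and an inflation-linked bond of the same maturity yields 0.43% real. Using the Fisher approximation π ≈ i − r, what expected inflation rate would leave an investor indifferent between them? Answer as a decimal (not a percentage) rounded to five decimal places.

π ≈ i − r = 7.34% − 0.43% → 0.06910.

0.06910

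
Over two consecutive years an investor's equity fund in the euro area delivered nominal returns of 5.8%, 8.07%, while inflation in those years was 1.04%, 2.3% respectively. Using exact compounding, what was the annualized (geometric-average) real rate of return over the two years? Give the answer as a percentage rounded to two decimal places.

5.17%

Compound the nominal returns: 1.0580 × 1.0807 = 1.14338060.
Compound inflation: 1.0104 × 1.0230 = 1.03363920.
Deflate: 1.14338060 / 1.03363920 = 1.10616993.
Annualized real rate = 1.10616993^(1/2) − 1 = 5.1746% → 5.17%.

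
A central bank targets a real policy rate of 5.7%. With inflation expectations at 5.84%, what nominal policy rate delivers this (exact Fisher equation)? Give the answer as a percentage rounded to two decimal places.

11.87%

(1 + i) = (1 + r)(1 + π) = 1.05700 × 1.05840 = 1.1187288
i = 1.1187288 − 1, so the required nominal rate is 11.87%.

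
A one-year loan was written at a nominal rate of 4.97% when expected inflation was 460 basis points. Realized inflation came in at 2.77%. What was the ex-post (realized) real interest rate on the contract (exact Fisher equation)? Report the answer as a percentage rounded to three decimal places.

2.141%

Ex-post: (1 + 0.0497)/(1 + 0.0277) − 1 = 2.1407%
So the realized real rate is 2.141%.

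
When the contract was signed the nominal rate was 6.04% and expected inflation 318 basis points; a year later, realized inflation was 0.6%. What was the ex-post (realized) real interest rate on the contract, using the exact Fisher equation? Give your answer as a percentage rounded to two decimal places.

Ex-post: (1 + 0.0604)/(1 + 0.0060) − 1 = 5.4076%
So the realized real rate is 5.41%.

5.41%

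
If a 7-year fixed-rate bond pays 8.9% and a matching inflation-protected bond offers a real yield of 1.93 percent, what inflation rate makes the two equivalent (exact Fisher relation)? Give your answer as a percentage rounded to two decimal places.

6.84%

(1 + π) = (1 + i)/(1 + r) = 1.08900 / 1.01930 = 1.068380
Break-even inflation = 1.068380 − 1 → 6.84%.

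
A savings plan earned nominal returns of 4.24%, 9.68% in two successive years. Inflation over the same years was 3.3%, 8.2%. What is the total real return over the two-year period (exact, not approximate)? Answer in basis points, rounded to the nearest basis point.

229 basis points

Nominal growth factor = 1.0424 × 1.0968 = 1.143304
Price-level growth factor = 1.0330 × 1.0820 = 1.117706
Real growth factor = 1.143304 / 1.117706 = 1.022903
Total real return = 1.022903 − 1 → 229 basis points.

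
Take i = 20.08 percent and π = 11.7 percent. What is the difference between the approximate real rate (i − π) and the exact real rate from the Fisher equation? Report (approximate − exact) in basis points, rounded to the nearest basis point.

88 basis points

Approximate: r ≈ 20.080% − 11.700% = 8.3800%
Exact: (1 + 0.2008)/(1 + 0.1170) − 1 = 7.5022%
Error = 8.3800% − 7.5022% = 0.8778% → 88 basis points.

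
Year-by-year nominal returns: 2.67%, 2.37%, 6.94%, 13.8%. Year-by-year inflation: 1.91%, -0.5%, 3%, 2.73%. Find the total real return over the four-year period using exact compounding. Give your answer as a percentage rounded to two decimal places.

19.21%

Nominal growth factor = 1.0267 × 1.0237 × 1.0694 × 1.1380 = 1.279083
Price-level growth factor = 1.0191 × 0.9950 × 1.0300 × 1.0273 = 1.072937
Real growth factor = 1.279083 / 1.072937 = 1.192132
Total real return = 1.192132 − 1 → 19.21%.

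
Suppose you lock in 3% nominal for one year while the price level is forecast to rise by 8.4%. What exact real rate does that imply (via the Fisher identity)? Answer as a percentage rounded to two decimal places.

-4.98%

By the Fisher identity, 1 + r = (1 + i)/(1 + π).
1 + r = 1.03000 / 1.08400 = 0.950185
r = 0.950185 − 1 = -4.9815%, i.e. -4.98%.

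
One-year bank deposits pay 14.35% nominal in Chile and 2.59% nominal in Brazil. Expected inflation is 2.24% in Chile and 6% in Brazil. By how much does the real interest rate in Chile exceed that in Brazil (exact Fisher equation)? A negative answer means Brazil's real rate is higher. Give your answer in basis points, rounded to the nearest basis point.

1506 basis points

Chile: (1 + 0.1435)/(1 + 0.0224) − 1 = 11.8447%
Brazil: (1 + 0.0259)/(1 + 0.0600) − 1 = -3.2170%
Differential = 11.8447% − (-3.2170%) = 15.0617% → 1506 basis points.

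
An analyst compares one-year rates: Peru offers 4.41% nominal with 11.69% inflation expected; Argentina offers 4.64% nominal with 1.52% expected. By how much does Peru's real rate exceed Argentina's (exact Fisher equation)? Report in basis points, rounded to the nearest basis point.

Peru: (1 + 0.0441)/(1 + 0.1169) − 1 = -6.5180%
Argentina: (1 + 0.0464)/(1 + 0.0152) − 1 = 3.0733%
Differential = -6.5180% − 3.0733% = -9.5913% → -959 basis points.

-959 basis points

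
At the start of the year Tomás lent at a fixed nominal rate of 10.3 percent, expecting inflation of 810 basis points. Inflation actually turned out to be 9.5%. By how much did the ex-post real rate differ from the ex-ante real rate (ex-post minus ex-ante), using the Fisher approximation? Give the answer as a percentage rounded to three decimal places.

-1.400%

Ex-ante: 10.3% − 8.1% = 2.200%
Ex-post: 10.3% − 9.5% = 0.800%
Difference (ex-post − ex-ante) = -1.4000% → -1.400%.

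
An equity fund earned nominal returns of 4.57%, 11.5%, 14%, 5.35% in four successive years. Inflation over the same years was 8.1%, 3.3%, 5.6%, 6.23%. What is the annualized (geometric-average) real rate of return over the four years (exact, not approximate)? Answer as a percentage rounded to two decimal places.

2.82%

Compound the nominal returns: 1.0457 × 1.1150 × 1.1400 × 1.0535 = 1.40030090.
Compound inflation: 1.0810 × 1.0330 × 1.0560 × 1.0623 = 1.25267126.
Deflate: 1.40030090 / 1.25267126 = 1.11785185.
Annualized real rate = 1.11785185^(1/4) − 1 = 2.8244% → 2.82%.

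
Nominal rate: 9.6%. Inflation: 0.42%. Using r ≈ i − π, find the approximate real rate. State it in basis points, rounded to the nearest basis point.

918 basis points

r ≈ i − π = 9.6% − 0.42% = 918 basis points.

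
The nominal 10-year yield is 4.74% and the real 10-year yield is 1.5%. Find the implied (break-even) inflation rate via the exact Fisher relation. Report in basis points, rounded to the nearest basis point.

(1 + π) = (1 + i)/(1 + r) = 1.04740 / 1.01500 = 1.031921
Break-even inflation = 1.031921 − 1 → 319 basis points.

319 basis points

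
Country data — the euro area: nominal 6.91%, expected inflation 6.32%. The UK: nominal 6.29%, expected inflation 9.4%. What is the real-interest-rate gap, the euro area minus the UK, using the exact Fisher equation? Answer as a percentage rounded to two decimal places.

The euro area: (1 + 0.0691)/(1 + 0.0632) − 1 = 0.5549%
The UK: (1 + 0.0629)/(1 + 0.0940) − 1 = -2.8428%
Differential = 0.5549% − (-2.8428%) = 3.3977% → 3.40%.

3.40%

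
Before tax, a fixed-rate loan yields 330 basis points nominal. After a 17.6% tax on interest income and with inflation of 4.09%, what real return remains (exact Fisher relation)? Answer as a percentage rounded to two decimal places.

-1.32%

After-tax nominal return = 3.3% × (1 − 0.176) = 2.7192%.
1 + r = 1.027192 / 1.04090 = 0.986831
After-tax real rate = 0.986831 − 1 → -1.32%.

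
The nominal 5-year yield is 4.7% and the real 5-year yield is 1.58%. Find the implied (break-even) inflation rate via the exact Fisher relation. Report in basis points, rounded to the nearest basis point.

(1 + π) = (1 + i)/(1 + r) = 1.04700 / 1.01580 = 1.030715
Break-even inflation = 1.030715 − 1 → 307 basis points.

307 basis points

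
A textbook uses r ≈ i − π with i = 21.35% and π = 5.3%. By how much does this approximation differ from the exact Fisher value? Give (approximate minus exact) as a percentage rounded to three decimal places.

0.808%

Approximate: r ≈ 21.350% − 5.300% = 16.0500%
Exact: (1 + 0.2135)/(1 + 0.0530) − 1 = 15.2422%
Error = 16.0500% − 15.2422% = 0.8078% → 0.808%.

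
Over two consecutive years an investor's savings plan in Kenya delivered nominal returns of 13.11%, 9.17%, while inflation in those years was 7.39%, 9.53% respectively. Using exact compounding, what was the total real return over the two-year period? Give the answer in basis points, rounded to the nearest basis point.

Nominal growth factor = 1.1311 × 1.0917 = 1.234822
Price-level growth factor = 1.0739 × 1.0953 = 1.176243
Real growth factor = 1.234822 / 1.176243 = 1.049802
Total real return = 1.049802 − 1 → 498 basis points.

498 basis points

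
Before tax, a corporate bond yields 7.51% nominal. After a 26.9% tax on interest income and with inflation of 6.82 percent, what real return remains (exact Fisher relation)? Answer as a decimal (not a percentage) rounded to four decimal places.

After-tax nominal return = 7.51% × (1 − 0.269) = 5.48981%.
1 + r = 1.0548981 / 1.06820 = 0.987547
After-tax real rate = 0.987547 − 1 → -0.0125.

-0.0125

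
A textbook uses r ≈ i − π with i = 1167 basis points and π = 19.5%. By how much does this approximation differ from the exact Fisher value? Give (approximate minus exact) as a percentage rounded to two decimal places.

Approximate: r ≈ 11.670% − 19.500% = -7.8300%
Exact: (1 + 0.1167)/(1 + 0.1950) − 1 = -6.5523%
Error = -7.8300% − (-6.5523%) = -1.2777% → -1.28%.

-1.28%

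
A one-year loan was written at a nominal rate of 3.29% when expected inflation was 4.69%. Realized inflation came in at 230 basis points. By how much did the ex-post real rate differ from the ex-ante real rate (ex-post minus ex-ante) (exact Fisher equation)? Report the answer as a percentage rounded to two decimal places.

Ex-ante: (1 + 0.0329)/(1 + 0.0469) − 1 = -1.33728%
Ex-post: (1 + 0.0329)/(1 + 0.0230) − 1 = 0.96774%
Difference (ex-post − ex-ante) = 2.30502% → 2.31%.

2.31%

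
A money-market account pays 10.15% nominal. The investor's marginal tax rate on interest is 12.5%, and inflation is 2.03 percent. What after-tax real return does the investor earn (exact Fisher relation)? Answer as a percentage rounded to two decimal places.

6.71%

After-tax nominal return = 10.15% × (1 − 0.125) = 8.88125%.
1 + r = 1.0888125 / 1.02030 = 1.067149
After-tax real rate = 1.067149 − 1 → 6.71%.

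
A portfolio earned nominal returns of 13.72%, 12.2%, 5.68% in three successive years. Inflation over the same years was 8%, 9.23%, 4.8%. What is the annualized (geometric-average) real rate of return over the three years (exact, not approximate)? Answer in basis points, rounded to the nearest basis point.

Nominal growth factor = 1.1372 × 1.1220 × 1.0568 = 1.34841170
Price-level growth factor = 1.0800 × 1.0923 × 1.0480 = 1.23630883
Real growth factor = 1.34841170 / 1.23630883 = 1.09067546
Annualized real rate = 1.09067546^(1/3) − 1 = 2.9355% → 294 basis points.

294 basis points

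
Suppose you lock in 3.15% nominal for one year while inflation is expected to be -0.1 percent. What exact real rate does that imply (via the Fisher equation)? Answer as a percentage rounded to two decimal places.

By the Fisher equation, 1 + r = (1 + i)/(1 + π).
1 + r = 1.03150 / 0.99900 = 1.032533
r = 1.032533 − 1 = 3.2533%, i.e. 3.25%.

3.25%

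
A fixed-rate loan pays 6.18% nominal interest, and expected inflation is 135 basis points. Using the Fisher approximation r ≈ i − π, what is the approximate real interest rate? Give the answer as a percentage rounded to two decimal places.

4.83%

r ≈ i − π = 6.18% − 1.35% = 4.83%.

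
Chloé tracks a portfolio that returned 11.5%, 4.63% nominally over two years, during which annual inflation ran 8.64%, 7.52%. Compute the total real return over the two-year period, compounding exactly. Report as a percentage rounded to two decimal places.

-0.13%

Nominal growth factor = 1.1150 × 1.0463 = 1.166625
Price-level growth factor = 1.0864 × 1.0752 = 1.168097
Real growth factor = 1.166625 / 1.168097 = 0.998739
Total real return = 0.998739 − 1 → -0.13%.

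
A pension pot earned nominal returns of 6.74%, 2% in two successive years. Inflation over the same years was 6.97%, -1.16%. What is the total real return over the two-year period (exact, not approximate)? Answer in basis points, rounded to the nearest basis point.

Nominal growth factor = 1.0674 × 1.0200 = 1.088748
Price-level growth factor = 1.0697 × 0.9884 = 1.057291
Real growth factor = 1.088748 / 1.057291 = 1.029752
Total real return = 1.029752 − 1 → 298 basis points.

298 basis points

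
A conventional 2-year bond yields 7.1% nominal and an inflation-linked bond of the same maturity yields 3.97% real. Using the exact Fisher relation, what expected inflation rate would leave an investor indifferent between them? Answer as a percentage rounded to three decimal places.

3.010%

(1 + π) = (1 + i)/(1 + r) = 1.07100 / 1.03970 = 1.0301048
Break-even inflation = 1.0301048 − 1 → 3.010%.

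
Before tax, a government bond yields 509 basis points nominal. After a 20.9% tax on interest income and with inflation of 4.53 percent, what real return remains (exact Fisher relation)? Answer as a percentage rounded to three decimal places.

After-tax nominal return = 5.09% × (1 − 0.209) = 4.02619%.
1 + r = 1.0402619 / 1.04530 = 0.995180
After-tax real rate = 0.995180 − 1 → -0.482%.

-0.482%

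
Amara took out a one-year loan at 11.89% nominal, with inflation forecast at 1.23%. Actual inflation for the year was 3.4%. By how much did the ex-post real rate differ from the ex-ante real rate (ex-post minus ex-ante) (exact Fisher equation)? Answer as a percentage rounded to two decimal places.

Ex-ante: (1 + 0.1189)/(1 + 0.0123) − 1 = 10.5305%
Ex-post: (1 + 0.1189)/(1 + 0.0340) − 1 = 8.2108%
Difference (ex-post − ex-ante) = -2.3196% → -2.32%.

-2.32%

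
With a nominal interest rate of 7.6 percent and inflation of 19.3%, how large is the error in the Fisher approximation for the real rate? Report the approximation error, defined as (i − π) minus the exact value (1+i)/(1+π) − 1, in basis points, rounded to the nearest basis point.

Approximate: r ≈ 7.600% − 19.300% = -11.7000%
Exact: (1 + 0.0760)/(1 + 0.1930) − 1 = -9.8072%
Error = -11.7000% − (-9.8072%) = -1.8928% → -189 basis points.

-189 basis points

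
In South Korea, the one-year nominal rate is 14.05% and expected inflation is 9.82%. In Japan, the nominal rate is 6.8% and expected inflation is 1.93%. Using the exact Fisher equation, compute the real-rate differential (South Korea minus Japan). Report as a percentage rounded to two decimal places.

-0.93%

South Korea: (1 + 0.1405)/(1 + 0.0982) − 1 = 3.8518%
Japan: (1 + 0.0680)/(1 + 0.0193) − 1 = 4.7778%
Differential = 3.8518% − 4.7778% = -0.9260% → -0.93%.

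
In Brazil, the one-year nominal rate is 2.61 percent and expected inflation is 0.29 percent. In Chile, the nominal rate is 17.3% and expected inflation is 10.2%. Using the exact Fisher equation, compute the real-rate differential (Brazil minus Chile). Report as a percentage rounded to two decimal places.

-4.13%

Brazil: (1 + 0.0261)/(1 + 0.0029) − 1 = 2.3133%
Chile: (1 + 0.1730)/(1 + 0.1020) − 1 = 6.4428%
Differential = 2.3133% − 6.4428% = -4.1295% → -4.13%.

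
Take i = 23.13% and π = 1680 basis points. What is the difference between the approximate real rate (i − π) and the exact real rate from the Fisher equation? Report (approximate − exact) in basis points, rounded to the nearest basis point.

91 basis points

Approximate: r ≈ 23.130% − 16.800% = 6.3300%
Exact: (1 + 0.2313)/(1 + 0.1680) − 1 = 5.4195%
Error = 6.3300% − 5.4195% = 0.9105% → 91 basis points.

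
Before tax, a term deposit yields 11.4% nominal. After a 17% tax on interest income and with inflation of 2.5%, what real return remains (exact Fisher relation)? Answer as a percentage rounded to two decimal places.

After-tax nominal return = 11.4% × (1 − 0.17) = 9.4620%.
1 + r = 1.09462 / 1.02500 = 1.067922
After-tax real rate = 1.067922 − 1 → 6.79%.

6.79%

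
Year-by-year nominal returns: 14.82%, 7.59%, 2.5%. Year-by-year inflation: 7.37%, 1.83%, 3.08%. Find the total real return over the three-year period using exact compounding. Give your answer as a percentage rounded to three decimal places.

Nominal growth factor = 1.1482 × 1.0759 × 1.0250 = 1.266232
Price-level growth factor = 1.0737 × 1.0183 × 1.0308 = 1.127024
Real growth factor = 1.266232 / 1.127024 = 1.123518
Total real return = 1.123518 − 1 → 12.352%.

12.352%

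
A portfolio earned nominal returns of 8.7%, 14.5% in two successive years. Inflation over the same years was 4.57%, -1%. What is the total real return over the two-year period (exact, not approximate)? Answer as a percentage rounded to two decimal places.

Nominal growth factor = 1.0870 × 1.1450 = 1.244615
Price-level growth factor = 1.0457 × 0.9900 = 1.035243
Real growth factor = 1.244615 / 1.035243 = 1.202244
Total real return = 1.202244 − 1 → 20.22%.

20.22%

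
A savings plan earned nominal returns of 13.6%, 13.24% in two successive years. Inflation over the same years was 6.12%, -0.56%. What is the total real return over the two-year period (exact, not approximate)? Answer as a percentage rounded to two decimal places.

21.90%

Compound the nominal returns: 1.1360 × 1.1324 = 1.286406.
Compound inflation: 1.0612 × 0.9944 = 1.055257.
Deflate: 1.286406 / 1.055257 = 1.219045.
Total real return = 1.219045 − 1 → 21.90%.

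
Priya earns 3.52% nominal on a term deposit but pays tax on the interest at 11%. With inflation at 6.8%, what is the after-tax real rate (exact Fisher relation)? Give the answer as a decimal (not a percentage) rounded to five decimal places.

-0.03434

After-tax nominal return = 3.52% × (1 − 0.11) = 3.1328%.
1 + r = 1.031328 / 1.06800 = 0.965663
After-tax real rate = 0.965663 − 1 → -0.03434.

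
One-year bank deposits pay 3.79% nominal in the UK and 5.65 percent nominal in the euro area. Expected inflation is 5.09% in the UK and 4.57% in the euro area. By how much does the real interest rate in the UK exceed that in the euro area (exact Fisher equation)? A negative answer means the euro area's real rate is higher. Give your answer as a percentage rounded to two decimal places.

-2.27%

The UK: (1 + 0.0379)/(1 + 0.0509) − 1 = -1.2370%
The euro area: (1 + 0.0565)/(1 + 0.0457) − 1 = 1.0328%
Differential = -1.2370% − 1.0328% = -2.2698% → -2.27%.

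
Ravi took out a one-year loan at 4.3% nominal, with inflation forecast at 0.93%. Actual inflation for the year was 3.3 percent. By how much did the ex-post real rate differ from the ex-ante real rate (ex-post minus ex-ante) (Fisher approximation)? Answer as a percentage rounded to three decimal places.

-2.370%

Ex-ante: 4.3% − 0.93% = 3.370%
Ex-post: 4.3% − 3.3% = 1.000%
Difference (ex-post − ex-ante) = -2.3700% → -2.370%.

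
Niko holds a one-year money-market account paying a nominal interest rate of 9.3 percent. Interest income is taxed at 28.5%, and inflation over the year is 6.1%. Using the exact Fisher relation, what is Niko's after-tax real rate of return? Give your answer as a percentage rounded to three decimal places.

After-tax nominal return = 9.3% × (1 − 0.285) = 6.6495%.
1 + r = 1.066495 / 1.06100 = 1.005179
After-tax real rate = 1.005179 − 1 → 0.518%.

0.518%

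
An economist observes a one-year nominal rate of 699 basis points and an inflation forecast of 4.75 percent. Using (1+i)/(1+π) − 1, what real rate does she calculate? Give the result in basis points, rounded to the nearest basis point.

By the Fisher relation, 1 + r = (1 + i)/(1 + π).
1 + r = 1.06990 / 1.04750 = 1.021384
r = 1.021384 − 1 = 2.1384%, i.e. 214 basis points.

214 basis points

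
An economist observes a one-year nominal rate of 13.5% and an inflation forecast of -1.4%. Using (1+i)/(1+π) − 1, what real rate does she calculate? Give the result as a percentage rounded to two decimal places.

15.11%

By the Fisher identity, 1 + r = (1 + i)/(1 + π).
1 + r = 1.13500 / 0.98600 = 1.151116
r = 1.151116 − 1 = 15.1116%, i.e. 15.11%.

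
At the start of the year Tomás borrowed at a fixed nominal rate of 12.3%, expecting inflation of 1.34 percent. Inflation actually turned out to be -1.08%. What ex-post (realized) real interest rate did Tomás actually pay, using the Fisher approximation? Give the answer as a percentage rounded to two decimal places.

13.38%

Ex-post: 12.3% − (-1.08%) = 13.380%
So the realized real rate is 13.38%.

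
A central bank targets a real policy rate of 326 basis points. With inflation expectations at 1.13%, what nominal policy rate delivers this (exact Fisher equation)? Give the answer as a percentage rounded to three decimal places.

(1 + i) = (1 + r)(1 + π) = 1.03260 × 1.01130 = 1.04426838
i = 1.04426838 − 1, so the required nominal rate is 4.427%.

4.427%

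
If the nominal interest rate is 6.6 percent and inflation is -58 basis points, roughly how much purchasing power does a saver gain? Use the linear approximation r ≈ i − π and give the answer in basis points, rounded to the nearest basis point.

718 basis points

r ≈ i − π = 6.6% − (-0.58%) = 718 basis points.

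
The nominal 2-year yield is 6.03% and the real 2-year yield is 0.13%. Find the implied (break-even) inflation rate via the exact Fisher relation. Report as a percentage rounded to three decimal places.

5.892%

(1 + π) = (1 + i)/(1 + r) = 1.06030 / 1.00130 = 1.058923
Break-even inflation = 1.058923 − 1 → 5.892%.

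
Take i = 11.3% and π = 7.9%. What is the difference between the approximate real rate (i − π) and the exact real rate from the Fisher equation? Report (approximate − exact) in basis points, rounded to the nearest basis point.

25 basis points

Approximate: r ≈ 11.300% − 7.900% = 3.4000%
Exact: (1 + 0.1130)/(1 + 0.0790) − 1 = 3.1511%
Error = 3.4000% − 3.1511% = 0.2489% → 25 basis points.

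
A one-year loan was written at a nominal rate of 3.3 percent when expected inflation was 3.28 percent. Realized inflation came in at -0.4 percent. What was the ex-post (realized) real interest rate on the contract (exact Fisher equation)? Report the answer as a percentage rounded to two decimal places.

Ex-post: (1 + 0.0330)/(1 − 0.0040) − 1 = 3.7149%
So the realized real rate is 3.71%.

3.71%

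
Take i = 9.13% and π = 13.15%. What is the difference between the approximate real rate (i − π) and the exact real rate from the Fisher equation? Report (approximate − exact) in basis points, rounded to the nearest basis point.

Approximate: r ≈ 9.130% − 13.150% = -4.0200%
Exact: (1 + 0.0913)/(1 + 0.1315) − 1 = -3.5528%
Error = -4.0200% − (-3.5528%) = -0.4672% → -47 basis points.

-47 basis points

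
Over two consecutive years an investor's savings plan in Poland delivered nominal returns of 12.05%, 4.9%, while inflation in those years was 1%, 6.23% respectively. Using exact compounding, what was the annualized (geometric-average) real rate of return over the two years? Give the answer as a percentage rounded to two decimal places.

4.67%

Compound the nominal returns: 1.1205 × 1.0490 = 1.17540450.
Compound inflation: 1.0100 × 1.0623 = 1.07292300.
Deflate: 1.17540450 / 1.07292300 = 1.09551617.
Annualized real rate = 1.09551617^(1/2) − 1 = 4.6669% → 4.67%.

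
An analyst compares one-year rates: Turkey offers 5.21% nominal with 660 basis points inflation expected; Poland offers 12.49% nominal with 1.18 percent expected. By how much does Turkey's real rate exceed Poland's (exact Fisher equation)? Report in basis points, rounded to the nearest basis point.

Turkey: (1 + 0.0521)/(1 + 0.0660) − 1 = -1.3039%
Poland: (1 + 0.1249)/(1 + 0.0118) − 1 = 11.1781%
Differential = -1.3039% − 11.1781% = -12.4820% → -1248 basis points.

-1248 basis points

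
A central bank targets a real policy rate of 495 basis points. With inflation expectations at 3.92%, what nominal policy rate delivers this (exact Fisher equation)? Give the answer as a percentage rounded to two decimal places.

9.06%

(1 + i) = (1 + r)(1 + π) = 1.04950 × 1.03920 = 1.0906404
i = 1.0906404 − 1, so the required nominal rate is 9.06%.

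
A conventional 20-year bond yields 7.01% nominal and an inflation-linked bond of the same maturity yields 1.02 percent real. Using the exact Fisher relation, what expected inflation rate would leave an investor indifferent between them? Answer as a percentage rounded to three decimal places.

5.930%

(1 + π) = (1 + i)/(1 + r) = 1.07010 / 1.01020 = 1.0592952
Break-even inflation = 1.0592952 − 1 → 5.930%.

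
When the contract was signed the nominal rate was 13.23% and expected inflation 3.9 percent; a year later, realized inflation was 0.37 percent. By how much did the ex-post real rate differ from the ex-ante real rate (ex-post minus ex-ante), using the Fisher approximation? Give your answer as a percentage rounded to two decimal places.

Ex-ante: 13.23% − 3.9% = 9.330%
Ex-post: 13.23% − 0.37% = 12.860%
Difference (ex-post − ex-ante) = 3.5300% → 3.53%.

3.53%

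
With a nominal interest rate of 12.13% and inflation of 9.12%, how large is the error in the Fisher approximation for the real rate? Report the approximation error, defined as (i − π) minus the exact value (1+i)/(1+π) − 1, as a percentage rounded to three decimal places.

Approximate: r ≈ 12.130% − 9.120% = 3.0100%
Exact: (1 + 0.1213)/(1 + 0.0912) − 1 = 2.7584%
Error = 3.0100% − 2.7584% = 0.2516% → 0.252%.

0.252%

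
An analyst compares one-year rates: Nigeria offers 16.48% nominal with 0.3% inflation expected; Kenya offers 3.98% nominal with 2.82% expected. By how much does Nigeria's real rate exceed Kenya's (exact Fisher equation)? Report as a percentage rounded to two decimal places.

15.00%

Nigeria: (1 + 0.1648)/(1 + 0.0030) − 1 = 16.1316%
Kenya: (1 + 0.0398)/(1 + 0.0282) − 1 = 1.1282%
Differential = 16.1316% − 1.1282% = 15.0034% → 15.00%.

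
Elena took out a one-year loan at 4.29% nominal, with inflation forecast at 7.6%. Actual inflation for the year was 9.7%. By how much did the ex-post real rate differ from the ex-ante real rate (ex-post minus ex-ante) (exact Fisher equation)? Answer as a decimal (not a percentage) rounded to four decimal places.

-0.0186

Ex-ante: (1 + 0.0429)/(1 + 0.0760) − 1 = -3.0762%
Ex-post: (1 + 0.0429)/(1 + 0.0970) − 1 = -4.9316%
Difference (ex-post − ex-ante) = -1.8554% → -0.0186.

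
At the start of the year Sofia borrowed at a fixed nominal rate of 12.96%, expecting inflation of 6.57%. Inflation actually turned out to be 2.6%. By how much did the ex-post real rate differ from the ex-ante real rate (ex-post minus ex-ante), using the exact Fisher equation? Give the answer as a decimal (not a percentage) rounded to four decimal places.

Ex-ante: (1 + 0.1296)/(1 + 0.0657) − 1 = 5.9961%
Ex-post: (1 + 0.1296)/(1 + 0.0260) − 1 = 10.0975%
Difference (ex-post − ex-ante) = 4.1014% → 0.0410.

0.0410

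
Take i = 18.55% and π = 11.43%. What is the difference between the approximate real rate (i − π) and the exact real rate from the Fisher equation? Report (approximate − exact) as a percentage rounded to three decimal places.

0.730%

Approximate: r ≈ 18.550% − 11.430% = 7.1200%
Exact: (1 + 0.1855)/(1 + 0.1143) − 1 = 6.3897%
Error = 7.1200% − 6.3897% = 0.7303% → 0.730%.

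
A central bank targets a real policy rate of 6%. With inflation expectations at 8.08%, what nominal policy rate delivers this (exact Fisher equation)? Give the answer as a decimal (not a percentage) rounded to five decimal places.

0.14565

(1 + i) = (1 + r)(1 + π) = 1.06000 × 1.08080 = 1.145648
i = 1.145648 − 1, so the required nominal rate is 0.14565.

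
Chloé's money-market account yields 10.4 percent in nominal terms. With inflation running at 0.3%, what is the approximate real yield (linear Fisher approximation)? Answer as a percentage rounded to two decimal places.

10.10%

r ≈ i − π = 10.4% − 0.3% = 10.10%.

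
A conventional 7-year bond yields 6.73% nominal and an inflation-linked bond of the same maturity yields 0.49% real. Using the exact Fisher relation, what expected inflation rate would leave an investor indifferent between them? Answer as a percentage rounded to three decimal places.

(1 + π) = (1 + i)/(1 + r) = 1.06730 / 1.00490 = 1.062096
Break-even inflation = 1.062096 − 1 → 6.210%.

6.210%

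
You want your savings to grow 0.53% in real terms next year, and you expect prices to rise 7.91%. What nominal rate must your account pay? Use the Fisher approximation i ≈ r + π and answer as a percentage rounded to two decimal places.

8.44%

i ≈ r + π = 0.53% + 7.91% = 8.44%.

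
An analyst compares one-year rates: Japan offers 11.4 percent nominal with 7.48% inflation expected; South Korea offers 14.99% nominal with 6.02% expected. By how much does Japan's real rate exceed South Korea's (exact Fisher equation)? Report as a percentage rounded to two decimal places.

Japan: (1 + 0.1140)/(1 + 0.0748) − 1 = 3.6472%
South Korea: (1 + 0.1499)/(1 + 0.0602) − 1 = 8.4607%
Differential = 3.6472% − 8.4607% = -4.8135% → -4.81%.

-4.81%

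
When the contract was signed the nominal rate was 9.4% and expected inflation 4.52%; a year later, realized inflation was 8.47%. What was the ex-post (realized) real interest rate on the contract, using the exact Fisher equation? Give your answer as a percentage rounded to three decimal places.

Ex-post: (1 + 0.0940)/(1 + 0.0847) − 1 = 0.8574%
So the realized real rate is 0.857%.

0.857%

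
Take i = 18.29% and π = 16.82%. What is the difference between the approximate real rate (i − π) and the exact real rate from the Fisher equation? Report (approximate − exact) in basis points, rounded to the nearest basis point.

Approximate: r ≈ 18.290% − 16.820% = 1.4700%
Exact: (1 + 0.1829)/(1 + 0.1682) − 1 = 1.2583%
Error = 1.4700% − 1.2583% = 0.2117% → 21 basis points.

21 basis points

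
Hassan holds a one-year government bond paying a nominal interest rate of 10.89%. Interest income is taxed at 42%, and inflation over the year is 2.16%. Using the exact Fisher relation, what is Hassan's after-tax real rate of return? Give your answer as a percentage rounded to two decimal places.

After-tax nominal return = 10.89% × (1 − 0.42) = 6.3162%.
1 + r = 1.063162 / 1.02160 = 1.040683
After-tax real rate = 1.040683 − 1 → 4.07%.

4.07%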